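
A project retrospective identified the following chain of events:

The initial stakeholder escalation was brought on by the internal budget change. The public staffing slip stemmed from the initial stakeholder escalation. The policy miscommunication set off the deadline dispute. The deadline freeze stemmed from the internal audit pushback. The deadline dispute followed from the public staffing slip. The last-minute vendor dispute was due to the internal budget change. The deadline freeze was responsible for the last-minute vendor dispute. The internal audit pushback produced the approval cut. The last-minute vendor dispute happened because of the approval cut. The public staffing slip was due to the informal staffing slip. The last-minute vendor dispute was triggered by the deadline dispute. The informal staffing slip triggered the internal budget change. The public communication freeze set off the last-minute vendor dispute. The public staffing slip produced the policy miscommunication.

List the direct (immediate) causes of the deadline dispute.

the policy miscommunication, the public staffing slip

Upstream contributors include the informal staffing slip, the internal budget change, the initial stakeholder escalation, but only the policy miscommunication, the public staffing slip feed directly into the deadline dispute.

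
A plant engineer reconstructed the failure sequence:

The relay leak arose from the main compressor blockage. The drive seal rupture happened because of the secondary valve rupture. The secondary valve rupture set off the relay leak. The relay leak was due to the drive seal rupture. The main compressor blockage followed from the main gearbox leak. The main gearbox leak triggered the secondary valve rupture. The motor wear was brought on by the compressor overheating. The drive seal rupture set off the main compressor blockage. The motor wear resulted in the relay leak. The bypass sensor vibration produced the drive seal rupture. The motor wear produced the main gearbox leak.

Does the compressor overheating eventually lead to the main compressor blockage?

Yes

There is a causal chain: the compressor overheating → the motor wear → the main gearbox leak → the main compressor blockage.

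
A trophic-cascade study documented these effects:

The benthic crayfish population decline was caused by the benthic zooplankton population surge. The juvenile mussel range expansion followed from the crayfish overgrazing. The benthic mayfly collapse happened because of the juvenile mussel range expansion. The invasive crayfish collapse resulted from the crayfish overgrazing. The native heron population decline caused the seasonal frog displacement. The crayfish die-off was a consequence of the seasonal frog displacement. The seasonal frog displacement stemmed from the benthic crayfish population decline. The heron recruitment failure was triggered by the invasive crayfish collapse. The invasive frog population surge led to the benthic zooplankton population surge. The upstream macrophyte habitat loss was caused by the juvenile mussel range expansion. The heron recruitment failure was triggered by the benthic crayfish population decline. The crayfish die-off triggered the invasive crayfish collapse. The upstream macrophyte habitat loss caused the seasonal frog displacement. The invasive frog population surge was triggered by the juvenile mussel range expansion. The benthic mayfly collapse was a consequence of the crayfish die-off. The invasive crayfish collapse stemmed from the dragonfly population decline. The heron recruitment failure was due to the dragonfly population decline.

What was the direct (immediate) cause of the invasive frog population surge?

the juvenile mussel range expansion

Upstream contributors include the crayfish overgrazing, but only the juvenile mussel range expansion feeds directly into the invasive frog population surge.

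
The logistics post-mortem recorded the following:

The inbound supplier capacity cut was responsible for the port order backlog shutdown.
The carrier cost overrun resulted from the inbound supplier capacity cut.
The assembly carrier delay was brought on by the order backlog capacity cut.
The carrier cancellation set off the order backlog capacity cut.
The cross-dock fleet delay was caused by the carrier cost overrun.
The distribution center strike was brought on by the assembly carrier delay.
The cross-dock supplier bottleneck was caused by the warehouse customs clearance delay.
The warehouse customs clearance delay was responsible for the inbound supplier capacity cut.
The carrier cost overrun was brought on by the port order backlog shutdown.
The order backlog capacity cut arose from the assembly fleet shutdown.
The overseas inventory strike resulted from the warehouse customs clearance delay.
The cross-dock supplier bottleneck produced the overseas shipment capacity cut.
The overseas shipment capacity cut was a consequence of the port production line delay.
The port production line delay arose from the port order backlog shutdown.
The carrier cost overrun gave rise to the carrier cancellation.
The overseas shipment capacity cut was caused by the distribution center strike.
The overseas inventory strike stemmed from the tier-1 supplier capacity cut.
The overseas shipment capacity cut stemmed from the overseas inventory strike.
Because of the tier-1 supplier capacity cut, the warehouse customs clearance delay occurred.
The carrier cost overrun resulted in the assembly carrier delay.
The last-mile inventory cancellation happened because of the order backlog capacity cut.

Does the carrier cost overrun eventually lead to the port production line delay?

No

The carrier cost overrun leads to the carrier cancellation, the order backlog capacity cut, the cross-dock fleet delay, the assembly carrier delay, the last-mile inventory cancellation, the distribution center strike, the overseas shipment capacity cut; the port production line delay is not among them.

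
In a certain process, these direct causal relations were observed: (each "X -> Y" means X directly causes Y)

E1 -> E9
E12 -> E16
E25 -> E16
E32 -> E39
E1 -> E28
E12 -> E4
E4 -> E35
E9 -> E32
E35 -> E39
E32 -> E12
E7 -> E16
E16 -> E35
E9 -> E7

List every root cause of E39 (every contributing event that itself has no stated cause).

Tracing upstream from E39: E39 ← E32 ← E9 ← E1.
A separate upstream branch: E39 ← E35 ← E16 ← E25.
Each of those chain origins has no stated cause.

E1, E25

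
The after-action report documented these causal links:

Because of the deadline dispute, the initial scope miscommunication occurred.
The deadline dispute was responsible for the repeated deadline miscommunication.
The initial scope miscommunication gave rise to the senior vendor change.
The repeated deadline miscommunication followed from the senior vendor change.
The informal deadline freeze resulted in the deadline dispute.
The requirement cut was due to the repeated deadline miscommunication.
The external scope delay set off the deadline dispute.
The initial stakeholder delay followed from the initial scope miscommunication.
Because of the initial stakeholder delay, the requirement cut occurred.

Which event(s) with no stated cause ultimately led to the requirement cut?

Tracing upstream from the requirement cut: the requirement cut ← the repeated deadline miscommunication ← the deadline dispute ← the external scope delay.
A separate upstream branch: the requirement cut ← the repeated deadline miscommunication ← the deadline dispute ← the informal deadline freeze.
Each of those chain origins has no stated cause.

the external scope delay, the informal deadline freeze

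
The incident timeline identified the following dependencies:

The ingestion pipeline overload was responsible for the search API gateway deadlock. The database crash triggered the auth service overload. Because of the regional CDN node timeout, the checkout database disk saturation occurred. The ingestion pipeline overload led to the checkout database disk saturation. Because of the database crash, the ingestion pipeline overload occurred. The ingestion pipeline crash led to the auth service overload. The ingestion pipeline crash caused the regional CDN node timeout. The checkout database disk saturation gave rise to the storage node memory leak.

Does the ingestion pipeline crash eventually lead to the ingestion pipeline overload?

No

The ingestion pipeline crash leads to the regional CDN node timeout, the checkout database disk saturation, the storage node memory leak, the auth service overload; the ingestion pipeline overload is not among them.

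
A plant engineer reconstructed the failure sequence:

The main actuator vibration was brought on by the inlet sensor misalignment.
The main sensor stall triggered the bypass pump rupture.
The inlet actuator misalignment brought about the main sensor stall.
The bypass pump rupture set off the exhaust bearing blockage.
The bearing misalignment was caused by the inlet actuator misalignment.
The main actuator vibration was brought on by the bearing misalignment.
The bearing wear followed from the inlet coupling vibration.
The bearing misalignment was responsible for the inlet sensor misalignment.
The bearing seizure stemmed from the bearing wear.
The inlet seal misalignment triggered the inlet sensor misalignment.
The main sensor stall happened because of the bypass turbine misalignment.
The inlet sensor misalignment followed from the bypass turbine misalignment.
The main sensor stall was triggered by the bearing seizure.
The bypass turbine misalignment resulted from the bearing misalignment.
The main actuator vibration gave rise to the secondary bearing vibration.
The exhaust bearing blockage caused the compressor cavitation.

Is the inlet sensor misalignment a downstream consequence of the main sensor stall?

No

The main sensor stall leads to the bypass pump rupture, the exhaust bearing blockage, the compressor cavitation; the inlet sensor misalignment is not among them.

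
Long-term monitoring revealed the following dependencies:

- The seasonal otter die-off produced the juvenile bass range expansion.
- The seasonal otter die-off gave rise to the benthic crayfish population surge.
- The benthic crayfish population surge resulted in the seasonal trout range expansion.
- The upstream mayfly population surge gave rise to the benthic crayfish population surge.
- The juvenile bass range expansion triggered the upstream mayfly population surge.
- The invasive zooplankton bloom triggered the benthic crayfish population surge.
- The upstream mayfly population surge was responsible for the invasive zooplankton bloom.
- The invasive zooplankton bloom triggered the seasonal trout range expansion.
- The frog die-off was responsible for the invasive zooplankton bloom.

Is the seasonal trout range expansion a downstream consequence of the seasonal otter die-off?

Yes

There is a causal chain: the seasonal otter die-off → the benthic crayfish population surge → the seasonal trout range expansion.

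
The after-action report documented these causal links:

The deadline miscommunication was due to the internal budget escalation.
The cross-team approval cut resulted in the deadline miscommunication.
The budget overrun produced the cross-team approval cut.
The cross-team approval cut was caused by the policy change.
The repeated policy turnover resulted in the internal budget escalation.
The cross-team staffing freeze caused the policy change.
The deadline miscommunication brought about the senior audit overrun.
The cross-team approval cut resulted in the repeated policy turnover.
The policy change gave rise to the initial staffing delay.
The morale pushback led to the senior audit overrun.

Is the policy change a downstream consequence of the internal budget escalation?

No

The internal budget escalation leads to the deadline miscommunication, the senior audit overrun; the policy change is not among them.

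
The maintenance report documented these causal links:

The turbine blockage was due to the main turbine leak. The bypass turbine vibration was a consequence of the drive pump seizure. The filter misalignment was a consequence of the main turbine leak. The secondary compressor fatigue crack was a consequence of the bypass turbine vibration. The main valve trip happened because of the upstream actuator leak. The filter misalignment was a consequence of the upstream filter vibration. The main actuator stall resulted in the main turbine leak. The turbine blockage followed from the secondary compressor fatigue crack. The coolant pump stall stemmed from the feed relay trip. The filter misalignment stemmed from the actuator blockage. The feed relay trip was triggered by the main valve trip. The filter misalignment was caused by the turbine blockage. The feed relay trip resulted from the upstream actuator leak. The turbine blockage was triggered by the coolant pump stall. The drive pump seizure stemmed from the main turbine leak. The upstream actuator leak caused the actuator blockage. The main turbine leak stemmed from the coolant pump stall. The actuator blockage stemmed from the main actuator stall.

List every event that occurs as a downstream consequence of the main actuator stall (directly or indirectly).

the actuator blockage, the bypass turbine vibration, the drive pump seizure, the filter misalignment, the main turbine leak, the secondary compressor fatigue crack, the turbine blockage

Direct effects: the actuator blockage, the main turbine leak.
2 steps out: the drive pump seizure, the turbine blockage, the filter misalignment.
3 steps out: the bypass turbine vibration.
4 steps out: the secondary compressor fatigue crack.
Not reachable from it: the upstream actuator leak, the main valve trip, the feed relay trip, the coolant pump stall, the upstream filter vibration.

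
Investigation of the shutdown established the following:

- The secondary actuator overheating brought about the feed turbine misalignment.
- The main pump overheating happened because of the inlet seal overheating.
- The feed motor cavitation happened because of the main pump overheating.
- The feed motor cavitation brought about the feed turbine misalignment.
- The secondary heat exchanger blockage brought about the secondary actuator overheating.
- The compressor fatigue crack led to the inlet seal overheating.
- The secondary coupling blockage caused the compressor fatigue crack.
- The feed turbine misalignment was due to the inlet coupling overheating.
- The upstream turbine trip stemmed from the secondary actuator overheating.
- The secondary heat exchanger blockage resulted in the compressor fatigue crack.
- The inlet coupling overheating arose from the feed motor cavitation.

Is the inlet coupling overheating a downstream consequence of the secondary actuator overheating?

The secondary actuator overheating leads to the upstream turbine trip, the feed turbine misalignment; the inlet coupling overheating is not among them.

No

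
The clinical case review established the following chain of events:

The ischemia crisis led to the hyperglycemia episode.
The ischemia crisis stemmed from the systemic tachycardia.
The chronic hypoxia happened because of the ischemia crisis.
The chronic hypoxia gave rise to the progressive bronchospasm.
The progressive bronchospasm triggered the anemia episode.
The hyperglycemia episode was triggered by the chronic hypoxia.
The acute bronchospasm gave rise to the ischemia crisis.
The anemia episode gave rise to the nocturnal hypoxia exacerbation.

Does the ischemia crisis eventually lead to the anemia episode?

There is a causal chain: the ischemia crisis → the chronic hypoxia → the progressive bronchospasm → the anemia episode.

Yes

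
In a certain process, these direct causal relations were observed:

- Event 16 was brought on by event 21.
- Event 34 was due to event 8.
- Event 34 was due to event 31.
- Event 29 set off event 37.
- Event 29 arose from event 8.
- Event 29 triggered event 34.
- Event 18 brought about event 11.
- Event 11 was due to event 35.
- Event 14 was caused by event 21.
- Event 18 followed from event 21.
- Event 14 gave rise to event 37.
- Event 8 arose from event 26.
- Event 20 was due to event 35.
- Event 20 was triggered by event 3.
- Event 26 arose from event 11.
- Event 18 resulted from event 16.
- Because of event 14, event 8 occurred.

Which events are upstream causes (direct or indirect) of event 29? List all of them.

Immediate cause of event 29: event 8.
Further upstream: event 21, event 16, event 18, event 35, event 14, event 11, event 26.

event 11, event 14, event 16, event 18, event 21, event 26, event 35, event 8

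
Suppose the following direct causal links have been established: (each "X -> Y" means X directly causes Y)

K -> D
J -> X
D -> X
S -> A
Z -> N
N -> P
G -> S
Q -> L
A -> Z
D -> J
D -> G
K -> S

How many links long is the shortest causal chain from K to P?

Shortest chain: K → S → A → Z → N → P.

5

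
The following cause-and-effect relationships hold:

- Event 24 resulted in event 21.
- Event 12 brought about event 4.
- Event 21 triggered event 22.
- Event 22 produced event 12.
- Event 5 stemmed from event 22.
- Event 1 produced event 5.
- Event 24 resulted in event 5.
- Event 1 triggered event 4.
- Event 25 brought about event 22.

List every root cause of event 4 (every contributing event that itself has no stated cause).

Tracing upstream from event 4: event 4 ← event 12 ← event 22 ← event 21 ← event 24.
A separate upstream branch: event 4 ← event 12 ← event 22 ← event 25.
A separate upstream branch: event 4 ← event 1.
Each of those chain origins has no stated cause.

event 1, event 24, event 25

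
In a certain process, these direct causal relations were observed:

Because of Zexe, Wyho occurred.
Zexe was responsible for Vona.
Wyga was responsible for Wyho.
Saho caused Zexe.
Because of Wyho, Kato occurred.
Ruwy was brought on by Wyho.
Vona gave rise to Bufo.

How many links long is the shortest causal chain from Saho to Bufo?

Shortest chain: Saho → Zexe → Vona → Bufo.

3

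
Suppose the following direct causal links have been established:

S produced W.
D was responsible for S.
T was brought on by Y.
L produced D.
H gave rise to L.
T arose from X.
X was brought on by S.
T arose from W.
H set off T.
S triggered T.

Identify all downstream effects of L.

D, S, T, W, X

Direct effects: D.
2 steps out: S.
3 steps out: W, X, T.
Not reachable from it: H, Y.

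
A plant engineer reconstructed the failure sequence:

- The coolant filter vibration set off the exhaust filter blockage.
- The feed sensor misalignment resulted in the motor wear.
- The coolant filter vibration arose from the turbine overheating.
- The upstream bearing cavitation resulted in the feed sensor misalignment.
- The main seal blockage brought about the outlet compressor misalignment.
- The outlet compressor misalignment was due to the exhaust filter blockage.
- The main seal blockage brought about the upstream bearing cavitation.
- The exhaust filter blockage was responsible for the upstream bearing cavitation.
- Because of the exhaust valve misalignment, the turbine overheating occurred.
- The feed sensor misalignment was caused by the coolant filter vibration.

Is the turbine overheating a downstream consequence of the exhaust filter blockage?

The exhaust filter blockage leads to the outlet compressor misalignment, the upstream bearing cavitation, the feed sensor misalignment, the motor wear; the turbine overheating is not among them.

No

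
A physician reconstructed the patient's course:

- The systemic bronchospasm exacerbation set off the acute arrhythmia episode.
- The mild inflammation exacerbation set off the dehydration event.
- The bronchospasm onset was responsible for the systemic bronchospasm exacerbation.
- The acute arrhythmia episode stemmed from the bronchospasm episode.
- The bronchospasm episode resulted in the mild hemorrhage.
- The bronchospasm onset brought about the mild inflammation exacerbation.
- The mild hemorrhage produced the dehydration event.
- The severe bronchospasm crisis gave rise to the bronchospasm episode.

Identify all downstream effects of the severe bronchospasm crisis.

the acute arrhythmia episode, the bronchospasm episode, the dehydration event, the mild hemorrhage

Direct effects: the bronchospasm episode.
2 steps out: the acute arrhythmia episode, the mild hemorrhage.
3 steps out: the dehydration event.
Not reachable from it: the bronchospasm onset, the systemic bronchospasm exacerbation, the mild inflammation exacerbation.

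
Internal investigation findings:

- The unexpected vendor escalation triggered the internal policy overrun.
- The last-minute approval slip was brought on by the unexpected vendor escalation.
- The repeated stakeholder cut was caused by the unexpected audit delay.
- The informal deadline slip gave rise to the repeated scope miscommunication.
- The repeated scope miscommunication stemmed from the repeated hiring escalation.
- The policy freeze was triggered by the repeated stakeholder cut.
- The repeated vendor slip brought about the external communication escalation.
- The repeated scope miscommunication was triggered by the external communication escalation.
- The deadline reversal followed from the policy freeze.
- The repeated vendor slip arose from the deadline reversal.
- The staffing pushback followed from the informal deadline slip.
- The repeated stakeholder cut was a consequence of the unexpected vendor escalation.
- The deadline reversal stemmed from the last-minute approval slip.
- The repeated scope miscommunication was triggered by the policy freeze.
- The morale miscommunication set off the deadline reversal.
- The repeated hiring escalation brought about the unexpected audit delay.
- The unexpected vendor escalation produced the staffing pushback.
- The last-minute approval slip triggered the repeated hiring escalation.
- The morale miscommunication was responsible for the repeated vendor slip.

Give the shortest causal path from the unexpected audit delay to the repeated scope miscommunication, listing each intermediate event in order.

the unexpected audit delay → the repeated stakeholder cut → the policy freeze → the repeated scope miscommunication

the unexpected audit delay → the repeated stakeholder cut
the repeated stakeholder cut → the policy freeze
the policy freeze → the repeated scope miscommunication
Length: 3 steps.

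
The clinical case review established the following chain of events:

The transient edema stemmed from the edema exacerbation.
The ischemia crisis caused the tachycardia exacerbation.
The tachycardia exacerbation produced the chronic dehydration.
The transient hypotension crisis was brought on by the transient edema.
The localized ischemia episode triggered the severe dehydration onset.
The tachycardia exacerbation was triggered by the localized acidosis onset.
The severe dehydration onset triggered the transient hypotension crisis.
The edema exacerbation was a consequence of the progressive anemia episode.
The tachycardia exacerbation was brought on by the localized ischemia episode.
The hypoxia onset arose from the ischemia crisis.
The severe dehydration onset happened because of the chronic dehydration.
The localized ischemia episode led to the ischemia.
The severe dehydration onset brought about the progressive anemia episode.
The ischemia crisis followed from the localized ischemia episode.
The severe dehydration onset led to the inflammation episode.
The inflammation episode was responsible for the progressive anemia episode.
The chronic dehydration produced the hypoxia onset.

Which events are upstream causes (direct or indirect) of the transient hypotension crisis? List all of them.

Immediate causes of the transient hypotension crisis: the severe dehydration onset, the transient edema.
Further upstream: the localized ischemia episode, the ischemia crisis, the tachycardia exacerbation, the chronic dehydration, the inflammation episode, the progressive anemia episode, the edema exacerbation, the localized acidosis onset.

the chronic dehydration, the edema exacerbation, the inflammation episode, the ischemia crisis, the localized acidosis onset, the localized ischemia episode, the progressive anemia episode, the severe dehydration onset, the tachycardia exacerbation, the transient edema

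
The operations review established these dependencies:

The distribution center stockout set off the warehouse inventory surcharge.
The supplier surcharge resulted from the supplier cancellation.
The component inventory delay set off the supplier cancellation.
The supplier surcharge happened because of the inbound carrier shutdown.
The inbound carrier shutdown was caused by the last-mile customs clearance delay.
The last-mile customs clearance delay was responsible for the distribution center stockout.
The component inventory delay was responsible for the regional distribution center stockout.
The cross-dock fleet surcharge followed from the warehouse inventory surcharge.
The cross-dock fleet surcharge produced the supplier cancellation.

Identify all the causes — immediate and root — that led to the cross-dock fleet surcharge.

Immediate cause of the cross-dock fleet surcharge: the warehouse inventory surcharge.
Further upstream: the last-mile customs clearance delay, the distribution center stockout.

the distribution center stockout, the last-mile customs clearance delay, the warehouse inventory surcharge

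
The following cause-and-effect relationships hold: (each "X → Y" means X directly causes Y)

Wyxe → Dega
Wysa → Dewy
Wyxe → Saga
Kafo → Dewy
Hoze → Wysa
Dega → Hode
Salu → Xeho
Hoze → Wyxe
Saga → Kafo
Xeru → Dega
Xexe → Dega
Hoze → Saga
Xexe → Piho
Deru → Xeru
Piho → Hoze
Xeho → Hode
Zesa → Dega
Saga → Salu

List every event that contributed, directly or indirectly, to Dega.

Deru, Hoze, Piho, Wyxe, Xeru, Xexe, Zesa

Immediate causes of Dega: Xexe, Xeru, Wyxe, Zesa.
Further upstream: Deru, Piho, Hoze.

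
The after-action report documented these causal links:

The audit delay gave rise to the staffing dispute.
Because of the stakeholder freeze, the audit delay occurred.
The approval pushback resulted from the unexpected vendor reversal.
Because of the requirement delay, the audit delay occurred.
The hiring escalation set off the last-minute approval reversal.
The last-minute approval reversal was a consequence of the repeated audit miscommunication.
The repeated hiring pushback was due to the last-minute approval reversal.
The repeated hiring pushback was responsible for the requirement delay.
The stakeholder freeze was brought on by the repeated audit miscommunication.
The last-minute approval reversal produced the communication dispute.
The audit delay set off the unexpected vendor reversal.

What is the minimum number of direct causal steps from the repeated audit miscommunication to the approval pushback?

Shortest chain: the repeated audit miscommunication → the stakeholder freeze → the audit delay → the unexpected vendor reversal → the approval pushback.

4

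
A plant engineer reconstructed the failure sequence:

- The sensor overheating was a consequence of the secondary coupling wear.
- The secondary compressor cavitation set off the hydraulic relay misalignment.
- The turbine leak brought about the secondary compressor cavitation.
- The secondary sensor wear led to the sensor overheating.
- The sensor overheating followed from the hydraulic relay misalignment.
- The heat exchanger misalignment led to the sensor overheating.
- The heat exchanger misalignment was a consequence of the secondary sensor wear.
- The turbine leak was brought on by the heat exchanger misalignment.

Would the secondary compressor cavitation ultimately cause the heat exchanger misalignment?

The secondary compressor cavitation leads to the hydraulic relay misalignment, the sensor overheating; the heat exchanger misalignment is not among them.

No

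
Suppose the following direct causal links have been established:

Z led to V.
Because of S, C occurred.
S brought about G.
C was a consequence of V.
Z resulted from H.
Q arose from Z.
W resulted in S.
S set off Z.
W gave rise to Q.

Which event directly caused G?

Upstream contributors include W, but only S feeds directly into G.

S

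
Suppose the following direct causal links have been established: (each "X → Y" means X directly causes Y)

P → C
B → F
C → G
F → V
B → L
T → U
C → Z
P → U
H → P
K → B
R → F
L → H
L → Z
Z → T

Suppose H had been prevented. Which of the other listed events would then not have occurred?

Downstream of H: P, C, Z, T, G, U.
Of those, still caused via another path: Z, T, U.
The remainder have no surviving cause.

C, G, P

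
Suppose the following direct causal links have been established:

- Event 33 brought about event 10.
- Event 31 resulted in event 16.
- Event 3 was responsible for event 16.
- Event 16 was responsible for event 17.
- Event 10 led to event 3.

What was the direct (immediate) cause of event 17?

Upstream contributors include event 33, event 10, event 3, event 31, but only event 16 feeds directly into event 17.

event 16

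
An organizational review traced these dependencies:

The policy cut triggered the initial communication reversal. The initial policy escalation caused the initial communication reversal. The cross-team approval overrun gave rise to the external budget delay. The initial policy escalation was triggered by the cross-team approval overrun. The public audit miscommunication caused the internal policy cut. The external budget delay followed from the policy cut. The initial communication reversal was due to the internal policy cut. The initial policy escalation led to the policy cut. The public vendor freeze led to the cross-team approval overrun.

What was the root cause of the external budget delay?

the public vendor freeze

Tracing upstream from the external budget delay: the external budget delay ← the cross-team approval overrun ← the public vendor freeze.
The public vendor freeze has no stated cause, so it is the root.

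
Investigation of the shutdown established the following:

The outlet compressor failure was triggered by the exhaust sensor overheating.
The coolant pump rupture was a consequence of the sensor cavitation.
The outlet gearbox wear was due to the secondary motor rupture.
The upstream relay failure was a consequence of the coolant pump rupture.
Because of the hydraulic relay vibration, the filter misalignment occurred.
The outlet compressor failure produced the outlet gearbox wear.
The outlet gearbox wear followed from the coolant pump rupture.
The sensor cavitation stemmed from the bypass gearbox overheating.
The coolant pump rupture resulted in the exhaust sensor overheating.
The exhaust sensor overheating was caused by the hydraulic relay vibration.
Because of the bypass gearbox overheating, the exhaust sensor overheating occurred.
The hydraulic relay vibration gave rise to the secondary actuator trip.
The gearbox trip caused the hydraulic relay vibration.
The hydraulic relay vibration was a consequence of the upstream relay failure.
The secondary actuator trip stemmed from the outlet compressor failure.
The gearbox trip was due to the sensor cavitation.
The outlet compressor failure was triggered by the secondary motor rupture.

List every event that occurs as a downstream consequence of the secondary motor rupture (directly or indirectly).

Direct effects: the outlet compressor failure, the outlet gearbox wear.
2 steps out: the secondary actuator trip.
Not reachable from it: the bypass gearbox overheating, the sensor cavitation, the gearbox trip, the coolant pump rupture, the upstream relay failure, the hydraulic relay vibration, the exhaust sensor overheating, the filter misalignment.

the outlet compressor failure, the outlet gearbox wear, the secondary actuator trip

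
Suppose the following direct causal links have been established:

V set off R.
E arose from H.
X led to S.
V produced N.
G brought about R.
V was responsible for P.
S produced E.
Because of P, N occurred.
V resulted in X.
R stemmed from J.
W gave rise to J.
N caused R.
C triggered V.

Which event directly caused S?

Upstream contributors include C, V, but only X feeds directly into S.

X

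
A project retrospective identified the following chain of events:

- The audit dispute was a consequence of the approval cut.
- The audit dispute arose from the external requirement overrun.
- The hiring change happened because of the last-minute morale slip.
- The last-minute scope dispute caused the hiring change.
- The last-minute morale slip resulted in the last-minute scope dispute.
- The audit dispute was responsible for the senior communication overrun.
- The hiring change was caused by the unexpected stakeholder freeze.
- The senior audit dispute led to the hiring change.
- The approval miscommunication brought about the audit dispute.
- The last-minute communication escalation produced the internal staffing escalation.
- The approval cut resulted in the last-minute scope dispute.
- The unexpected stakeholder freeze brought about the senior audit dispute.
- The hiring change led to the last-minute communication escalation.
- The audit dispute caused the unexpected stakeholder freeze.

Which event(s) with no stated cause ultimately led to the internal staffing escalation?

Tracing upstream from the internal staffing escalation: the internal staffing escalation ← the last-minute communication escalation ← the hiring change ← the unexpected stakeholder freeze ← the audit dispute ← the external requirement overrun.
A separate upstream branch: the internal staffing escalation ← the last-minute communication escalation ← the hiring change ← the last-minute scope dispute ← the approval cut.
A separate upstream branch: the internal staffing escalation ← the last-minute communication escalation ← the hiring change ← the unexpected stakeholder freeze ← the audit dispute ← the approval miscommunication.
A separate upstream branch: the internal staffing escalation ← the last-minute communication escalation ← the hiring change ← the last-minute morale slip.
Each of those chain origins has no stated cause.

the approval cut, the approval miscommunication, the external requirement overrun, the last-minute morale slip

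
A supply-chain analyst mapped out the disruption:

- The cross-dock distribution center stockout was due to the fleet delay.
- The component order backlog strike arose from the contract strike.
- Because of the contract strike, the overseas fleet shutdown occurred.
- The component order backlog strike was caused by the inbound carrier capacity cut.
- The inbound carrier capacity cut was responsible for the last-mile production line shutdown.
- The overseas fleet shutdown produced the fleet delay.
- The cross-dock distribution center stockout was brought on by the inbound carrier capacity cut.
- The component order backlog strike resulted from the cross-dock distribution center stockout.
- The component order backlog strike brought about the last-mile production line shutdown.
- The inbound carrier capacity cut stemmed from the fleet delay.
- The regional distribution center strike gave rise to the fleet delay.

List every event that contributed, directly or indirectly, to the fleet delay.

Immediate causes of the fleet delay: the overseas fleet shutdown, the regional distribution center strike.
Further upstream: the contract strike.

the contract strike, the overseas fleet shutdown, the regional distribution center strike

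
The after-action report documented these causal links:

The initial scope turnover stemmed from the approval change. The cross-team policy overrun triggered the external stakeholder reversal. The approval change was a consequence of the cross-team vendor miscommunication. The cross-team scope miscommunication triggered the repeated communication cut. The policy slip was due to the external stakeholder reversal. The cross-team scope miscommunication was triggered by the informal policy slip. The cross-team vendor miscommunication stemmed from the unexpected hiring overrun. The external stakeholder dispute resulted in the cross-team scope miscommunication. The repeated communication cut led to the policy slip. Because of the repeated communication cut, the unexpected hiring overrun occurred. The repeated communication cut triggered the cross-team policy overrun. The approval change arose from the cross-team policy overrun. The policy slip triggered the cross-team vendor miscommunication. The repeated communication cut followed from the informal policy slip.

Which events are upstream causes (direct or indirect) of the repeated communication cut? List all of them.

Immediate causes of the repeated communication cut: the informal policy slip, the cross-team scope miscommunication.
Further upstream: the external stakeholder dispute.

the cross-team scope miscommunication, the external stakeholder dispute, the informal policy slip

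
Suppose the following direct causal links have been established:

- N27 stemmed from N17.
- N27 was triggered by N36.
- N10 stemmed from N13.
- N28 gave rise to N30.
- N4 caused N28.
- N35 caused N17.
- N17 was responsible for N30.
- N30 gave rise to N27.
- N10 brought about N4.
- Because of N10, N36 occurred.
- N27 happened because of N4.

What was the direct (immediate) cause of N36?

Upstream contributors include N13, but only N10 feeds directly into N36.

N10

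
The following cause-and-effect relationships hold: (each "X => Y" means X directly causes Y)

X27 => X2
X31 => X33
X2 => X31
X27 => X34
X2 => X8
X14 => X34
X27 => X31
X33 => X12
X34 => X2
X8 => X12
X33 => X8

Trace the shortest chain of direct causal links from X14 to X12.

X14 → X34 → X2 → X8 → X12

X14 → X34
X34 → X2
X2 → X8
X8 → X12
Length: 4 steps.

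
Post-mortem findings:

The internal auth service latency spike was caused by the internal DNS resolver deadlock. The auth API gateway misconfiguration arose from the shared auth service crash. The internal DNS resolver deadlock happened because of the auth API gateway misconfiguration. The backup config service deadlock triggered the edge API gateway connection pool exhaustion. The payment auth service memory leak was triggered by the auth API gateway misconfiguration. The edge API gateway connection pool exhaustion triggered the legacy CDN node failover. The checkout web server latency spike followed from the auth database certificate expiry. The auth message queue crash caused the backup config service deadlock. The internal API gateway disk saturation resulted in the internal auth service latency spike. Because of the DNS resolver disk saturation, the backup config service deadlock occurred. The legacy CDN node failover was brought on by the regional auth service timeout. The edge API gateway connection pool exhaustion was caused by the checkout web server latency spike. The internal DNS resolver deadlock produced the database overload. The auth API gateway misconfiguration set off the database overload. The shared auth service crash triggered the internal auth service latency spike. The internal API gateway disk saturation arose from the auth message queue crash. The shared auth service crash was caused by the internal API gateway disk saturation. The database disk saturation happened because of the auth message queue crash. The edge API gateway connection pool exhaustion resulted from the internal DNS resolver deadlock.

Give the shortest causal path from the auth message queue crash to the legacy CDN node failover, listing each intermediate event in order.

the auth message queue crash → the backup config service deadlock
the backup config service deadlock → the edge API gateway connection pool exhaustion
the edge API gateway connection pool exhaustion → the legacy CDN node failover
Length: 3 steps.

the auth message queue crash → the backup config service deadlock → the edge API gateway connection pool exhaustion → the legacy CDN node failover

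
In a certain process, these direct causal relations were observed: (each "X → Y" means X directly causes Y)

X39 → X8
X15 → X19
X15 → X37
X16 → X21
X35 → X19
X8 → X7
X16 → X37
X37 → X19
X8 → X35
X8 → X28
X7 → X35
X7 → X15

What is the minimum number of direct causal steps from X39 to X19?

3

Shortest chain: X39 → X8 → X35 → X19.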